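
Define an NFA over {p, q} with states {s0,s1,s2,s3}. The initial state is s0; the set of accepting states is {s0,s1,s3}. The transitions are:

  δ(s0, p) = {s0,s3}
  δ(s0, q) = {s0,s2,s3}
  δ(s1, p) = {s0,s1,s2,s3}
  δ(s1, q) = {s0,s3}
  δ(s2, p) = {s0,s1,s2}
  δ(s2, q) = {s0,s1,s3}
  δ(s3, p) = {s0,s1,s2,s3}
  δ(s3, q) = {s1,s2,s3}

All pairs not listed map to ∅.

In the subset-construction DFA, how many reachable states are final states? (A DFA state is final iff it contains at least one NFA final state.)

Start state of the DFA: {s0}.
{s0} --p--> {s0,s3}  [new]
{s0} --q--> {s0,s2,s3}  [new]
{s0,s3} --p--> {s0,s1,s2,s3}  [new]
{s0,s3} --q--> {s0,s1,s2,s3}  [seen]
{s0,s2,s3} --p--> {s0,s1,s2,s3}  [seen]
{s0,s2,s3} --q--> {s0,s1,s2,s3}  [seen]
{s0,s1,s2,s3} --p--> {s0,s1,s2,s3}  [seen]
{s0,s1,s2,s3} --q--> {s0,s1,s2,s3}  [seen]
Reachable DFA states: {s0}, {s0,s3}, {s0,s2,s3}, {s0,s1,s2,s3}.
Accepting DFA states (contain an NFA accepting state): {s0}, {s0,s3}, {s0,s2,s3}, {s0,s1,s2,s3}.

4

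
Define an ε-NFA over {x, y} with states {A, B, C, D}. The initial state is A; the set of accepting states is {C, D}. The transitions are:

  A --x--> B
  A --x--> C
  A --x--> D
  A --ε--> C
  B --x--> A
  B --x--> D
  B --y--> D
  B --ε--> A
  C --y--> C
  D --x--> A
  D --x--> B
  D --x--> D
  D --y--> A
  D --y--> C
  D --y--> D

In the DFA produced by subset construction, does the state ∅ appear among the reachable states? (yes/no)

Start state of the DFA: {A, C} (ε-closure of the NFA start).
{A, C} --x--> {A, B, C, D}  [new]
{A, C} --y--> {C}  [new]
{A, B, C, D} --x--> {A, B, C, D}  [seen]
{A, B, C, D} --y--> {A, C, D}  [new]
{C} --x--> ∅  [new]
{C} --y--> {C}  [seen]
{A, C, D} --x--> {A, B, C, D}  [seen]
{A, C, D} --y--> {A, C, D}  [seen]
∅ --x--> ∅  [seen]
∅ --y--> ∅  [seen]
Reachable DFA states: {A, C}, {A, B, C, D}, {C}, {A, C, D}, ∅.
∅ is among them.

yes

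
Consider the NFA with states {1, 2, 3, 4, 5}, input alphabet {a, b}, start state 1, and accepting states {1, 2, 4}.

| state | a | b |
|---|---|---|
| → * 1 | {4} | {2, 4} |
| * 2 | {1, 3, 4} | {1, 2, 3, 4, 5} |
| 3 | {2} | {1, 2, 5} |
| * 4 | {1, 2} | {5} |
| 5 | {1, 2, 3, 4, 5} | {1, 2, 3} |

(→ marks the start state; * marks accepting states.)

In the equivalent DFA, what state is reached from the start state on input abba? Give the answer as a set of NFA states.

Start: {1}.
δ(1,a) = {4}.
Union: {4}.
After a: {4}.
δ(4,b) = {5}.
Union: {5}.
After b: {5}.
δ(5,b) = {1, 2, 3}.
Union: {1, 2, 3}.
After b: {1, 2, 3}.
δ(1,a) = {4}; δ(2,a) = {1, 3, 4}; δ(3,a) = {2}.
Union: {1, 2, 3, 4}.
After a: {1, 2, 3, 4}.

{1, 2, 3, 4}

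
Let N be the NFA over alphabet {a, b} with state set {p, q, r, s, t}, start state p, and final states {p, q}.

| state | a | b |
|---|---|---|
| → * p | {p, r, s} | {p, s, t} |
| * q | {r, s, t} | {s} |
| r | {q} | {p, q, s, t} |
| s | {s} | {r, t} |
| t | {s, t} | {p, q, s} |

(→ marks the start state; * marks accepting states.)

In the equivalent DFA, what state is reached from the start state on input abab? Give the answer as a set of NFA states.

Start: {p}.
δ(p,a) = {p, r, s}.
Union: {p, r, s}.
After a: {p, r, s}.
δ(p,b) = {p, s, t}; δ(r,b) = {p, q, s, t}; δ(s,b) = {r, t}.
Union: {p, q, r, s, t}.
After b: {p, q, r, s, t}.
δ(p,a) = {p, r, s}; δ(q,a) = {r, s, t}; δ(r,a) = {q}; δ(s,a) = {s}; δ(t,a) = {s, t}.
Union: {p, q, r, s, t}.
After a: {p, q, r, s, t}.
δ(p,b) = {p, s, t}; δ(q,b) = {s}; δ(r,b) = {p, q, s, t}; δ(s,b) = {r, t}; δ(t,b) = {p, q, s}.
Union: {p, q, r, s, t}.
After b: {p, q, r, s, t}.

{p, q, r, s, t}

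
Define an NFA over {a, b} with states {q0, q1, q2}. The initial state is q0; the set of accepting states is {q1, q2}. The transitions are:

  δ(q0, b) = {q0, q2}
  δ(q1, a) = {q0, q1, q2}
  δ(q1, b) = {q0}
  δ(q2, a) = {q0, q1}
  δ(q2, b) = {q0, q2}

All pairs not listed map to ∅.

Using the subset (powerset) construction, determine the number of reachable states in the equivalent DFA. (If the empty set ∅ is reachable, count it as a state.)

Start state of the DFA: {q0}.
{q0} --a--> ∅  [new]
{q0} --b--> {q0, q2}  [new]
∅ --a--> ∅  [seen]
∅ --b--> ∅  [seen]
{q0, q2} --a--> {q0, q1}  [new]
{q0, q2} --b--> {q0, q2}  [seen]
{q0, q1} --a--> {q0, q1, q2}  [new]
{q0, q1} --b--> {q0, q2}  [seen]
{q0, q1, q2} --a--> {q0, q1, q2}  [seen]
{q0, q1, q2} --b--> {q0, q2}  [seen]
Reachable DFA states: {q0}, ∅, {q0, q2}, {q0, q1}, {q0, q1, q2}.

5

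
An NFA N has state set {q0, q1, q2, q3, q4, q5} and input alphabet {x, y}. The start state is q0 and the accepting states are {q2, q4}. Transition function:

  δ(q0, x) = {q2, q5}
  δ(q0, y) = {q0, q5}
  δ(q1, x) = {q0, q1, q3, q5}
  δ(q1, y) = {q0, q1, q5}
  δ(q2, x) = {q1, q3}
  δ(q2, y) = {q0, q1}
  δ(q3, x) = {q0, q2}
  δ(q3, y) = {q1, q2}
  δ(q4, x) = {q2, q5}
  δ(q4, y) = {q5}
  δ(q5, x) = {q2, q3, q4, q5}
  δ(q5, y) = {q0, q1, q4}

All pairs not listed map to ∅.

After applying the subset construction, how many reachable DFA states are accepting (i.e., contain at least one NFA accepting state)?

Start state of the DFA: {q0}.
{q0} --x--> {q2, q5}  [new]
{q0} --y--> {q0, q5}  [new]
{q2, q5} --x--> {q1, q2, q3, q4, q5}  [new]
{q2, q5} --y--> {q0, q1, q4}  [new]
{q0, q5} --x--> {q2, q3, q4, q5}  [new]
{q0, q5} --y--> {q0, q1, q4, q5}  [new]
{q1, q2, q3, q4, q5} --x--> {q0, q1, q2, q3, q4, q5}  [new]
{q1, q2, q3, q4, q5} --y--> {q0, q1, q2, q4, q5}  [new]
{q0, q1, q4} --x--> {q0, q1, q2, q3, q5}  [new]
{q0, q1, q4} --y--> {q0, q1, q5}  [new]
{q2, q3, q4, q5} --x--> {q0, q1, q2, q3, q4, q5}  [seen]
{q2, q3, q4, q5} --y--> {q0, q1, q2, q4, q5}  [seen]
{q0, q1, q4, q5} --x--> {q0, q1, q2, q3, q4, q5}  [seen]
{q0, q1, q4, q5} --y--> {q0, q1, q4, q5}  [seen]
{q0, q1, q2, q3, q4, q5} --x--> {q0, q1, q2, q3, q4, q5}  [seen]
{q0, q1, q2, q3, q4, q5} --y--> {q0, q1, q2, q4, q5}  [seen]
{q0, q1, q2, q4, q5} --x--> {q0, q1, q2, q3, q4, q5}  [seen]
{q0, q1, q2, q4, q5} --y--> {q0, q1, q4, q5}  [seen]
{q0, q1, q2, q3, q5} --x--> {q0, q1, q2, q3, q4, q5}  [seen]
{q0, q1, q2, q3, q5} --y--> {q0, q1, q2, q4, q5}  [seen]
{q0, q1, q5} --x--> {q0, q1, q2, q3, q4, q5}  [seen]
{q0, q1, q5} --y--> {q0, q1, q4, q5}  [seen]
Reachable DFA states: {q0}, {q2, q5}, {q0, q5}, {q1, q2, q3, q4, q5}, {q0, q1, q4}, {q2, q3, q4, q5}, {q0, q1, q4, q5}, {q0, q1, q2, q3, q4, q5}, {q0, q1, q2, q4, q5}, {q0, q1, q2, q3, q5}, {q0, q1, q5}.
Accepting DFA states (contain an NFA accepting state): {q2, q5}, {q1, q2, q3, q4, q5}, {q0, q1, q4}, {q2, q3, q4, q5}, {q0, q1, q4, q5}, {q0, q1, q2, q3, q4, q5}, {q0, q1, q2, q4, q5}, {q0, q1, q2, q3, q5}.

8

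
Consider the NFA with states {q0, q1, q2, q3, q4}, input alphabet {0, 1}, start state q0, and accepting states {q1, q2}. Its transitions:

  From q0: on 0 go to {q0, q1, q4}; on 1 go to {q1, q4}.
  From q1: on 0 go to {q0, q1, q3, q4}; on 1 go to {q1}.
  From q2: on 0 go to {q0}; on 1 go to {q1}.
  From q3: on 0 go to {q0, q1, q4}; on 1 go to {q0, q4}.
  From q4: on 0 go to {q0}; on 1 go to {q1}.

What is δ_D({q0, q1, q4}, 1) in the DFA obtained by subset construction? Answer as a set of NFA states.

{q1, q4}

δ(q0,1) = {q1, q4}; δ(q1,1) = {q1}; δ(q4,1) = {q1}.
Union: {q1, q4}.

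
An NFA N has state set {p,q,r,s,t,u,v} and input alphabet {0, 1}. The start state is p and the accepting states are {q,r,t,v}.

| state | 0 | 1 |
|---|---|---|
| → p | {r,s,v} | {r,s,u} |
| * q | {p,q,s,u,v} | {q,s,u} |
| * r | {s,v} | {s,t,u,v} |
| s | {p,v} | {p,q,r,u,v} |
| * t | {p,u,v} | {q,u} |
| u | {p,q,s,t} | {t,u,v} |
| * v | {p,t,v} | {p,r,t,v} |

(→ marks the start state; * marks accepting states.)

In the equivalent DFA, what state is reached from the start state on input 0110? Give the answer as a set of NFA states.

Start: {p}.
δ(p,0) = {r,s,v}.
Union: {r,s,v}.
After 0: {r,s,v}.
δ(r,1) = {s,t,u,v}; δ(s,1) = {p,q,r,u,v}; δ(v,1) = {p,r,t,v}.
Union: {p,q,r,s,t,u,v}.
After 1: {p,q,r,s,t,u,v}.
δ(p,1) = {r,s,u}; δ(q,1) = {q,s,u}; δ(r,1) = {s,t,u,v}; δ(s,1) = {p,q,r,u,v}; δ(t,1) = {q,u}; δ(u,1) = {t,u,v}; δ(v,1) = {p,r,t,v}.
Union: {p,q,r,s,t,u,v}.
After 1: {p,q,r,s,t,u,v}.
δ(p,0) = {r,s,v}; δ(q,0) = {p,q,s,u,v}; δ(r,0) = {s,v}; δ(s,0) = {p,v}; δ(t,0) = {p,u,v}; δ(u,0) = {p,q,s,t}; δ(v,0) = {p,t,v}.
Union: {p,q,r,s,t,u,v}.
After 0: {p,q,r,s,t,u,v}.

{p,q,r,s,t,u,v}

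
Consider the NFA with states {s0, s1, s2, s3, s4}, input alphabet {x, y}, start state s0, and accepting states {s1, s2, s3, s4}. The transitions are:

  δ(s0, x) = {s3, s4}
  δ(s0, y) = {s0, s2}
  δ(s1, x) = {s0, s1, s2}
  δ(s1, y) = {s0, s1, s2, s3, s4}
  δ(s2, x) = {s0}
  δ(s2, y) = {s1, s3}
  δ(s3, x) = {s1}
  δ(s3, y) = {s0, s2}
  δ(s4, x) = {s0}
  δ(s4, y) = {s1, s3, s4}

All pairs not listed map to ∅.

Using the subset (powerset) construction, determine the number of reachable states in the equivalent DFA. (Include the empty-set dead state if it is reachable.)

Start state of the DFA: {s0}.
{s0} --x--> {s3, s4}  [new]
{s0} --y--> {s0, s2}  [new]
{s3, s4} --x--> {s0, s1}  [new]
{s3, s4} --y--> {s0, s1, s2, s3, s4}  [new]
{s0, s2} --x--> {s0, s3, s4}  [new]
{s0, s2} --y--> {s0, s1, s2, s3}  [new]
{s0, s1} --x--> {s0, s1, s2, s3, s4}  [seen]
{s0, s1} --y--> {s0, s1, s2, s3, s4}  [seen]
{s0, s1, s2, s3, s4} --x--> {s0, s1, s2, s3, s4}  [seen]
{s0, s1, s2, s3, s4} --y--> {s0, s1, s2, s3, s4}  [seen]
{s0, s3, s4} --x--> {s0, s1, s3, s4}  [new]
{s0, s3, s4} --y--> {s0, s1, s2, s3, s4}  [seen]
{s0, s1, s2, s3} --x--> {s0, s1, s2, s3, s4}  [seen]
{s0, s1, s2, s3} --y--> {s0, s1, s2, s3, s4}  [seen]
{s0, s1, s3, s4} --x--> {s0, s1, s2, s3, s4}  [seen]
{s0, s1, s3, s4} --y--> {s0, s1, s2, s3, s4}  [seen]
Reachable DFA states: {s0}, {s3, s4}, {s0, s2}, {s0, s1}, {s0, s1, s2, s3, s4}, {s0, s3, s4}, {s0, s1, s2, s3}, {s0, s1, s3, s4}.

8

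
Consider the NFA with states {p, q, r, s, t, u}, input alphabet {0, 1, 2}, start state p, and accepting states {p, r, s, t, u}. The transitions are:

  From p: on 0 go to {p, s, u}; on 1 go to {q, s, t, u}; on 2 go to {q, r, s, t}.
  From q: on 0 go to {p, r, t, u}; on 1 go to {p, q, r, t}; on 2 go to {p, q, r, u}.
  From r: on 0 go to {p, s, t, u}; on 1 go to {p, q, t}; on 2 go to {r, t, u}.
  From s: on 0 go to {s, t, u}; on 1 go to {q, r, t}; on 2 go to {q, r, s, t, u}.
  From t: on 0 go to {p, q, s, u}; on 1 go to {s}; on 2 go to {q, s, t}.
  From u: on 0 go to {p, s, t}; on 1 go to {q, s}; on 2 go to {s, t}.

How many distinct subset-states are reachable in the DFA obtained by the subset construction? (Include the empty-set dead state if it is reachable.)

9

Start state of the DFA: {p}.
{p} --0--> {p, s, u}  [new]
{p} --1--> {q, s, t, u}  [new]
{p} --2--> {q, r, s, t}  [new]
{p, s, u} --0--> {p, s, t, u}  [new]
{p, s, u} --1--> {q, r, s, t, u}  [new]
{p, s, u} --2--> {q, r, s, t, u}  [seen]
{q, s, t, u} --0--> {p, q, r, s, t, u}  [new]
{q, s, t, u} --1--> {p, q, r, s, t}  [new]
{q, s, t, u} --2--> {p, q, r, s, t, u}  [seen]
{q, r, s, t} --0--> {p, q, r, s, t, u}  [seen]
{q, r, s, t} --1--> {p, q, r, s, t}  [seen]
{q, r, s, t} --2--> {p, q, r, s, t, u}  [seen]
{p, s, t, u} --0--> {p, q, s, t, u}  [new]
{p, s, t, u} --1--> {q, r, s, t, u}  [seen]
{p, s, t, u} --2--> {q, r, s, t, u}  [seen]
{q, r, s, t, u} --0--> {p, q, r, s, t, u}  [seen]
{q, r, s, t, u} --1--> {p, q, r, s, t}  [seen]
{q, r, s, t, u} --2--> {p, q, r, s, t, u}  [seen]
{p, q, r, s, t, u} --0--> {p, q, r, s, t, u}  [seen]
{p, q, r, s, t, u} --1--> {p, q, r, s, t, u}  [seen]
{p, q, r, s, t, u} --2--> {p, q, r, s, t, u}  [seen]
{p, q, r, s, t} --0--> {p, q, r, s, t, u}  [seen]
{p, q, r, s, t} --1--> {p, q, r, s, t, u}  [seen]
{p, q, r, s, t} --2--> {p, q, r, s, t, u}  [seen]
{p, q, s, t, u} --0--> {p, q, r, s, t, u}  [seen]
{p, q, s, t, u} --1--> {p, q, r, s, t, u}  [seen]
{p, q, s, t, u} --2--> {p, q, r, s, t, u}  [seen]
Reachable DFA states: {p}, {p, s, u}, {q, s, t, u}, {q, r, s, t}, {p, s, t, u}, {q, r, s, t, u}, {p, q, r, s, t, u}, {p, q, r, s, t}, {p, q, s, t, u}.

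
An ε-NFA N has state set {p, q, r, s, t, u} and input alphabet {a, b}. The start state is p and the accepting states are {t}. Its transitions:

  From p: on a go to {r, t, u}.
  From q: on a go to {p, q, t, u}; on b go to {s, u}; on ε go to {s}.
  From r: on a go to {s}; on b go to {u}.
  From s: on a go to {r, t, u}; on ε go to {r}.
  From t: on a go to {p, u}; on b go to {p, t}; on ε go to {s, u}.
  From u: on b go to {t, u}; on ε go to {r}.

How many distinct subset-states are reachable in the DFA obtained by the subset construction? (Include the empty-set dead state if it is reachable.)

4

Start state of the DFA: {p} (ε-closure of the NFA start).
{p} --a--> {r, s, t, u}  [new]
{p} --b--> ∅  [new]
{r, s, t, u} --a--> {p, r, s, t, u}  [new]
{r, s, t, u} --b--> {p, r, s, t, u}  [seen]
∅ --a--> ∅  [seen]
∅ --b--> ∅  [seen]
{p, r, s, t, u} --a--> {p, r, s, t, u}  [seen]
{p, r, s, t, u} --b--> {p, r, s, t, u}  [seen]
Reachable DFA states: {p}, {r, s, t, u}, ∅, {p, r, s, t, u}.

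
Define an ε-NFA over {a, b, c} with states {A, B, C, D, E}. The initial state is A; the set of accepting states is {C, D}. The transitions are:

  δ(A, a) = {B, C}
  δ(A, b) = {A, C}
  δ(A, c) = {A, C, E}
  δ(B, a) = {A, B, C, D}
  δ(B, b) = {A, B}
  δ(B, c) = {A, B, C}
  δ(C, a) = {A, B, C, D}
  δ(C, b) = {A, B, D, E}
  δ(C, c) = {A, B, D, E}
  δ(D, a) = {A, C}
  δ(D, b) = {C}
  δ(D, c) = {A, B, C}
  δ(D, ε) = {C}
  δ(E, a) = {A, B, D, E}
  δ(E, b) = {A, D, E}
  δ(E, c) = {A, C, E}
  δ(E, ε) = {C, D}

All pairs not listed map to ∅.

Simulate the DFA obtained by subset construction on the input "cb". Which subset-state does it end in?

{A, B, C, D, E}

Start: {A}.
δ(A,c) = {A, C, E}.
Union: {A, C, E}.
ε-closure gives {A, C, D, E}.
After c: {A, C, D, E}.
δ(A,b) = {A, C}; δ(C,b) = {A, B, D, E}; δ(D,b) = {C}; δ(E,b) = {A, D, E}.
Union: {A, B, C, D, E}.
After b: {A, B, C, D, E}.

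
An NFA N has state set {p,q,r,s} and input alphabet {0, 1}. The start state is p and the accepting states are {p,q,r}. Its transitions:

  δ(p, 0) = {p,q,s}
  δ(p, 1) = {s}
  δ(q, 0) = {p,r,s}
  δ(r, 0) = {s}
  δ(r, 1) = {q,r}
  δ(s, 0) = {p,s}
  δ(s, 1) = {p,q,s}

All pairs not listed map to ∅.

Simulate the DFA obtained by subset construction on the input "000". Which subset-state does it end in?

{p,q,r,s}

Start: {p}.
δ(p,0) = {p,q,s}.
Union: {p,q,s}.
After 0: {p,q,s}.
δ(p,0) = {p,q,s}; δ(q,0) = {p,r,s}; δ(s,0) = {p,s}.
Union: {p,q,r,s}.
After 0: {p,q,r,s}.
δ(p,0) = {p,q,s}; δ(q,0) = {p,r,s}; δ(r,0) = {s}; δ(s,0) = {p,s}.
Union: {p,q,r,s}.
After 0: {p,q,r,s}.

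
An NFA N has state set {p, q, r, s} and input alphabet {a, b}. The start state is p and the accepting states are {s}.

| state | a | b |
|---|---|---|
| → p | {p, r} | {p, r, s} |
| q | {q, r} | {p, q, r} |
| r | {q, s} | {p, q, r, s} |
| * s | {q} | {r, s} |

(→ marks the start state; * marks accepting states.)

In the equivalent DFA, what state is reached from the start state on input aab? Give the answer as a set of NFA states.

Start: {p}.
δ(p,a) = {p, r}.
Union: {p, r}.
After a: {p, r}.
δ(p,a) = {p, r}; δ(r,a) = {q, s}.
Union: {p, q, r, s}.
After a: {p, q, r, s}.
δ(p,b) = {p, r, s}; δ(q,b) = {p, q, r}; δ(r,b) = {p, q, r, s}; δ(s,b) = {r, s}.
Union: {p, q, r, s}.
After b: {p, q, r, s}.

{p, q, r, s}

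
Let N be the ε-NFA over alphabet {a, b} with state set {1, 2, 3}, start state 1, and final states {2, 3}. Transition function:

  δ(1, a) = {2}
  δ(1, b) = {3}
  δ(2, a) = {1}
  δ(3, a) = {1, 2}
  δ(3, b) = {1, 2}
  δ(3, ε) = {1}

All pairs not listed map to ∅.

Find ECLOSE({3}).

{1, 3}

Begin with {3}.
3 →ε {1}; add 1.
ε-closure = {1, 3}.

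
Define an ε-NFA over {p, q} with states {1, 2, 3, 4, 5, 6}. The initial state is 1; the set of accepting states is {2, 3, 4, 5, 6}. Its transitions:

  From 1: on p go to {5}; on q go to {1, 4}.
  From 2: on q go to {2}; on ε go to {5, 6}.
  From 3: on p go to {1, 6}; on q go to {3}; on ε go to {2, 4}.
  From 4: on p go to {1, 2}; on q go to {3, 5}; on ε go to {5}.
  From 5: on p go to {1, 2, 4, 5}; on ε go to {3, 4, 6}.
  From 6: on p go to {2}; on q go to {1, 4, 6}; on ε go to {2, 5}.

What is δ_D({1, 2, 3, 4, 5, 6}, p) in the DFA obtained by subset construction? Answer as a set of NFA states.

{1, 2, 3, 4, 5, 6}

δ(1,p) = {5}; δ(2,p) = ∅; δ(3,p) = {1, 6}; δ(4,p) = {1, 2}; δ(5,p) = {1, 2, 4, 5}; δ(6,p) = {2}.
Union: {1, 2, 4, 5, 6}.
ε-closure gives {1, 2, 3, 4, 5, 6}.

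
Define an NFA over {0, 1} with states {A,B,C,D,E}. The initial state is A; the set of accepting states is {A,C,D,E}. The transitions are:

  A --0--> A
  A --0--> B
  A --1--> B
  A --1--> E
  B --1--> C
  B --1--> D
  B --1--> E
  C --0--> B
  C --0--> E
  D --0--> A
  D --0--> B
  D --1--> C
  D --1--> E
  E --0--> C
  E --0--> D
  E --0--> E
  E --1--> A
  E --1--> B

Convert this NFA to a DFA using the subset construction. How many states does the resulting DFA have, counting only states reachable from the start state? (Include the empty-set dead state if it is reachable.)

Start state of the DFA: {A}.
{A} --0--> {A,B}  [new]
{A} --1--> {B,E}  [new]
{A,B} --0--> {A,B}  [seen]
{A,B} --1--> {B,C,D,E}  [new]
{B,E} --0--> {C,D,E}  [new]
{B,E} --1--> {A,B,C,D,E}  [new]
{B,C,D,E} --0--> {A,B,C,D,E}  [seen]
{B,C,D,E} --1--> {A,B,C,D,E}  [seen]
{C,D,E} --0--> {A,B,C,D,E}  [seen]
{C,D,E} --1--> {A,B,C,E}  [new]
{A,B,C,D,E} --0--> {A,B,C,D,E}  [seen]
{A,B,C,D,E} --1--> {A,B,C,D,E}  [seen]
{A,B,C,E} --0--> {A,B,C,D,E}  [seen]
{A,B,C,E} --1--> {A,B,C,D,E}  [seen]
Reachable DFA states: {A}, {A,B}, {B,E}, {B,C,D,E}, {C,D,E}, {A,B,C,D,E}, {A,B,C,E}.

7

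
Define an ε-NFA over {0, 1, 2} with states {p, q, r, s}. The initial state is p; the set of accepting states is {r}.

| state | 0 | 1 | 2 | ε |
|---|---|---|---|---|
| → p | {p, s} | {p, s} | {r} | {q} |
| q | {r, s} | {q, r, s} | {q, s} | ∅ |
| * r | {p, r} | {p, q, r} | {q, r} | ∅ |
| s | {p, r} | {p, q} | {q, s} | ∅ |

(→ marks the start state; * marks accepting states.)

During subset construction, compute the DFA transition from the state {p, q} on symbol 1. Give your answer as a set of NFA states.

{p, q, r, s}

δ(p,1) = {p, s}; δ(q,1) = {q, r, s}.
Union: {p, q, r, s}.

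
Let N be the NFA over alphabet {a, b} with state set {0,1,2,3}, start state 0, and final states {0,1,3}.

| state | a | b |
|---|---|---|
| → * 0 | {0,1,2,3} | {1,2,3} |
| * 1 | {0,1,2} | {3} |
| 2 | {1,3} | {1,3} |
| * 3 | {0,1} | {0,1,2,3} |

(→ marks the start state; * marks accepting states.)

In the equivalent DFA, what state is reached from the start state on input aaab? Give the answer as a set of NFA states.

Start: {0}.
δ(0,a) = {0,1,2,3}.
Union: {0,1,2,3}.
After a: {0,1,2,3}.
δ(0,a) = {0,1,2,3}; δ(1,a) = {0,1,2}; δ(2,a) = {1,3}; δ(3,a) = {0,1}.
Union: {0,1,2,3}.
After a: {0,1,2,3}.
δ(0,a) = {0,1,2,3}; δ(1,a) = {0,1,2}; δ(2,a) = {1,3}; δ(3,a) = {0,1}.
Union: {0,1,2,3}.
After a: {0,1,2,3}.
δ(0,b) = {1,2,3}; δ(1,b) = {3}; δ(2,b) = {1,3}; δ(3,b) = {0,1,2,3}.
Union: {0,1,2,3}.
After b: {0,1,2,3}.

{0,1,2,3}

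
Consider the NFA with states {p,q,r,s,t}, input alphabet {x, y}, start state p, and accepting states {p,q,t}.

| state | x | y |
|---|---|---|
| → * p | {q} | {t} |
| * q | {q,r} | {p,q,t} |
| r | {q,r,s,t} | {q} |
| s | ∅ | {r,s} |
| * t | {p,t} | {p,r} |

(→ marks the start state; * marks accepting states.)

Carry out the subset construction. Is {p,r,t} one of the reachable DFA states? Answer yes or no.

Start state of the DFA: {p}.
{p} --x--> {q}  [new]
{p} --y--> {t}  [new]
{q} --x--> {q,r}  [new]
{q} --y--> {p,q,t}  [new]
{t} --x--> {p,t}  [new]
{t} --y--> {p,r}  [new]
{q,r} --x--> {q,r,s,t}  [new]
{q,r} --y--> {p,q,t}  [seen]
{p,q,t} --x--> {p,q,r,t}  [new]
{p,q,t} --y--> {p,q,r,t}  [seen]
{p,t} --x--> {p,q,t}  [seen]
{p,t} --y--> {p,r,t}  [new]
{p,r} --x--> {q,r,s,t}  [seen]
{p,r} --y--> {q,t}  [new]
{q,r,s,t} --x--> {p,q,r,s,t}  [new]
{q,r,s,t} --y--> {p,q,r,s,t}  [seen]
{p,q,r,t} --x--> {p,q,r,s,t}  [seen]
{p,q,r,t} --y--> {p,q,r,t}  [seen]
{p,r,t} --x--> {p,q,r,s,t}  [seen]
{p,r,t} --y--> {p,q,r,t}  [seen]
{q,t} --x--> {p,q,r,t}  [seen]
{q,t} --y--> {p,q,r,t}  [seen]
{p,q,r,s,t} --x--> {p,q,r,s,t}  [seen]
{p,q,r,s,t} --y--> {p,q,r,s,t}  [seen]
Reachable DFA states: {p}, {q}, {t}, {q,r}, {p,q,t}, {p,t}, {p,r}, {q,r,s,t}, {p,q,r,t}, {p,r,t}, {q,t}, {p,q,r,s,t}.
{p,r,t} is among them.

yes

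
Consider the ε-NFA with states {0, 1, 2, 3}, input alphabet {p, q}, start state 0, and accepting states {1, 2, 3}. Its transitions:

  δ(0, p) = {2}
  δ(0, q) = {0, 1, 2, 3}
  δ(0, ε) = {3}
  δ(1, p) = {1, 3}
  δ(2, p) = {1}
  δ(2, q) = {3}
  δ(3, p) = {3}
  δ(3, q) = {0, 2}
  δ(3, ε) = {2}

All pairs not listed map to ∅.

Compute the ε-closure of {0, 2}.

Begin with {0, 2}.
0 →ε {3}; add 3.
ε-closure = {0, 2, 3}.

{0, 2, 3}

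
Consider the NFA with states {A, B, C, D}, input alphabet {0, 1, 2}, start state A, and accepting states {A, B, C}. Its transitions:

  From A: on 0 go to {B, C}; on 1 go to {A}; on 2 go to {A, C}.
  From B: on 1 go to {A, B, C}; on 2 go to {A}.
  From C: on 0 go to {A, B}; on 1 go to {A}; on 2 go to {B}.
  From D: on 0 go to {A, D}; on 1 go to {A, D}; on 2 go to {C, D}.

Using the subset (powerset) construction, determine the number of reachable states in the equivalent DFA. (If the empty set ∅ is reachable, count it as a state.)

5

Start state of the DFA: {A}.
{A} --0--> {B, C}  [new]
{A} --1--> {A}  [seen]
{A} --2--> {A, C}  [new]
{B, C} --0--> {A, B}  [new]
{B, C} --1--> {A, B, C}  [new]
{B, C} --2--> {A, B}  [seen]
{A, C} --0--> {A, B, C}  [seen]
{A, C} --1--> {A}  [seen]
{A, C} --2--> {A, B, C}  [seen]
{A, B} --0--> {B, C}  [seen]
{A, B} --1--> {A, B, C}  [seen]
{A, B} --2--> {A, C}  [seen]
{A, B, C} --0--> {A, B, C}  [seen]
{A, B, C} --1--> {A, B, C}  [seen]
{A, B, C} --2--> {A, B, C}  [seen]
Reachable DFA states: {A}, {B, C}, {A, C}, {A, B}, {A, B, C}.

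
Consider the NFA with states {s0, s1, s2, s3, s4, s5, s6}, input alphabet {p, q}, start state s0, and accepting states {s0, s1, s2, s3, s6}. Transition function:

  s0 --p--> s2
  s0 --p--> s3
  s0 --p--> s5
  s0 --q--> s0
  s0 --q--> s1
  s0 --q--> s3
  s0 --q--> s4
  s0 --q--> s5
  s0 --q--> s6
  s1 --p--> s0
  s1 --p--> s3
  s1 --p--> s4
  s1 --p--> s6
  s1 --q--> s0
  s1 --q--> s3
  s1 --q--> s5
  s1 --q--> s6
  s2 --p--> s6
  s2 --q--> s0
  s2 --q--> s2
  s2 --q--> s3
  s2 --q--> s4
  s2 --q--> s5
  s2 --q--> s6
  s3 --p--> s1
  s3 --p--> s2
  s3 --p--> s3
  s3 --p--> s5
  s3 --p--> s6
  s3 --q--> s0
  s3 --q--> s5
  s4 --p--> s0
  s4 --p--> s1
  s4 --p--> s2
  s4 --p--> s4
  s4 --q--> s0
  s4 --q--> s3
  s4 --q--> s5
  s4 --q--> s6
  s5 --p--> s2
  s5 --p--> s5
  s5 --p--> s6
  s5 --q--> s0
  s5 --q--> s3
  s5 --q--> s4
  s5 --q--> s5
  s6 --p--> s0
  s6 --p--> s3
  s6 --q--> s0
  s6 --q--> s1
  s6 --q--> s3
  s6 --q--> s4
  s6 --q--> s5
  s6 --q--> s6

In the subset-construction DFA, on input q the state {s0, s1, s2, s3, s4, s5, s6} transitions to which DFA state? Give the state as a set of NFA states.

δ(s0,q) = {s0, s1, s3, s4, s5, s6}; δ(s1,q) = {s0, s3, s5, s6}; δ(s2,q) = {s0, s2, s3, s4, s5, s6}; δ(s3,q) = {s0, s5}; δ(s4,q) = {s0, s3, s5, s6}; δ(s5,q) = {s0, s3, s4, s5}; δ(s6,q) = {s0, s1, s3, s4, s5, s6}.
Union: {s0, s1, s2, s3, s4, s5, s6}.

{s0, s1, s2, s3, s4, s5, s6}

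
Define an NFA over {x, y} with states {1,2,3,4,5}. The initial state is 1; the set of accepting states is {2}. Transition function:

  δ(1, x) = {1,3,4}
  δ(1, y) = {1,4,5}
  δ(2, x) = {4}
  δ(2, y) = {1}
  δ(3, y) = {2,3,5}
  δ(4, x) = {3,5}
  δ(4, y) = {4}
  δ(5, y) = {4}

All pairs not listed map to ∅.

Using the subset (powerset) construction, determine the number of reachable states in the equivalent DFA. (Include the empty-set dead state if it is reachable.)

5

Start state of the DFA: {1}.
{1} --x--> {1,3,4}  [new]
{1} --y--> {1,4,5}  [new]
{1,3,4} --x--> {1,3,4,5}  [new]
{1,3,4} --y--> {1,2,3,4,5}  [new]
{1,4,5} --x--> {1,3,4,5}  [seen]
{1,4,5} --y--> {1,4,5}  [seen]
{1,3,4,5} --x--> {1,3,4,5}  [seen]
{1,3,4,5} --y--> {1,2,3,4,5}  [seen]
{1,2,3,4,5} --x--> {1,3,4,5}  [seen]
{1,2,3,4,5} --y--> {1,2,3,4,5}  [seen]
Reachable DFA states: {1}, {1,3,4}, {1,4,5}, {1,3,4,5}, {1,2,3,4,5}.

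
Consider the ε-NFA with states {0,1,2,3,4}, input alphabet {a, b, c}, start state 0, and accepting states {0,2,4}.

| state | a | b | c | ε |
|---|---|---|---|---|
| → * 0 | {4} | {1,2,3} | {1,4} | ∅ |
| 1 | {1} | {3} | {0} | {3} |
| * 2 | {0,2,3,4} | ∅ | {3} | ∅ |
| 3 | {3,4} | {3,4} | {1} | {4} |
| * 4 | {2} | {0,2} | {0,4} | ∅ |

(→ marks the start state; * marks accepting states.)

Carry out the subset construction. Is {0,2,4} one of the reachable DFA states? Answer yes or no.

no

Start state of the DFA: {0} (ε-closure of the NFA start).
{0} --a--> {4}  [new]
{0} --b--> {1,2,3,4}  [new]
{0} --c--> {1,3,4}  [new]
{4} --a--> {2}  [new]
{4} --b--> {0,2}  [new]
{4} --c--> {0,4}  [new]
{1,2,3,4} --a--> {0,1,2,3,4}  [new]
{1,2,3,4} --b--> {0,2,3,4}  [new]
{1,2,3,4} --c--> {0,1,3,4}  [new]
{1,3,4} --a--> {1,2,3,4}  [seen]
{1,3,4} --b--> {0,2,3,4}  [seen]
{1,3,4} --c--> {0,1,3,4}  [seen]
{2} --a--> {0,2,3,4}  [seen]
{2} --b--> ∅  [new]
{2} --c--> {3,4}  [new]
{0,2} --a--> {0,2,3,4}  [seen]
{0,2} --b--> {1,2,3,4}  [seen]
{0,2} --c--> {1,3,4}  [seen]
{0,4} --a--> {2,4}  [new]
{0,4} --b--> {0,1,2,3,4}  [seen]
{0,4} --c--> {0,1,3,4}  [seen]
{0,1,2,3,4} --a--> {0,1,2,3,4}  [seen]
{0,1,2,3,4} --b--> {0,1,2,3,4}  [seen]
{0,1,2,3,4} --c--> {0,1,3,4}  [seen]
{0,2,3,4} --a--> {0,2,3,4}  [seen]
{0,2,3,4} --b--> {0,1,2,3,4}  [seen]
{0,2,3,4} --c--> {0,1,3,4}  [seen]
{0,1,3,4} --a--> {1,2,3,4}  [seen]
{0,1,3,4} --b--> {0,1,2,3,4}  [seen]
{0,1,3,4} --c--> {0,1,3,4}  [seen]
∅ --a--> ∅  [seen]
∅ --b--> ∅  [seen]
∅ --c--> ∅  [seen]
{3,4} --a--> {2,3,4}  [new]
{3,4} --b--> {0,2,3,4}  [seen]
{3,4} --c--> {0,1,3,4}  [seen]
{2,4} --a--> {0,2,3,4}  [seen]
{2,4} --b--> {0,2}  [seen]
{2,4} --c--> {0,3,4}  [new]
{2,3,4} --a--> {0,2,3,4}  [seen]
{2,3,4} --b--> {0,2,3,4}  [seen]
{2,3,4} --c--> {0,1,3,4}  [seen]
{0,3,4} --a--> {2,3,4}  [seen]
{0,3,4} --b--> {0,1,2,3,4}  [seen]
{0,3,4} --c--> {0,1,3,4}  [seen]
Reachable DFA states: {0}, {4}, {1,2,3,4}, {1,3,4}, {2}, {0,2}, {0,4}, {0,1,2,3,4}, {0,2,3,4}, {0,1,3,4}, ∅, {3,4}, {2,4}, {2,3,4}, {0,3,4}.
{0,2,4} is not among them.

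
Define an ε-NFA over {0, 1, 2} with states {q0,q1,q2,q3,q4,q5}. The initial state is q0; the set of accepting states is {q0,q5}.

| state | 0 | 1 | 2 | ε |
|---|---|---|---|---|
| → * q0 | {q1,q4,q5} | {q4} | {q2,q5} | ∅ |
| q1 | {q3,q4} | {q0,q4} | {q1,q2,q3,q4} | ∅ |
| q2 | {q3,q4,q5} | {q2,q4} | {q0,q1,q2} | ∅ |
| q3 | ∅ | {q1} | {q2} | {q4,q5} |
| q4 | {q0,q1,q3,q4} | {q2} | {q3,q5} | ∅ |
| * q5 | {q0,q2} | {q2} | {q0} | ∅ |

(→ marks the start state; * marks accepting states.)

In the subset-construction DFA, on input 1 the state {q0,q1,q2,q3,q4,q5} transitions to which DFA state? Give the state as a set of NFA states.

δ(q0,1) = {q4}; δ(q1,1) = {q0,q4}; δ(q2,1) = {q2,q4}; δ(q3,1) = {q1}; δ(q4,1) = {q2}; δ(q5,1) = {q2}.
Union: {q0,q1,q2,q4}.

{q0,q1,q2,q4}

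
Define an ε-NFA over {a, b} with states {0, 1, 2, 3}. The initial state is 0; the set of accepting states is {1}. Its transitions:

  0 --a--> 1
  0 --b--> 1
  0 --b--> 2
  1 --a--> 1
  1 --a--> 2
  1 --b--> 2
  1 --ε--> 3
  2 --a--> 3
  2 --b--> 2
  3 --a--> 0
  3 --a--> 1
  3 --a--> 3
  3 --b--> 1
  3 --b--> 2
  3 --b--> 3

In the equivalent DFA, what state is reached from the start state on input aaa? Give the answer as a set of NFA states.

{0, 1, 2, 3}

Start: {0}.
δ(0,a) = {1}.
Union: {1}.
ε-closure gives {1, 3}.
After a: {1, 3}.
δ(1,a) = {1, 2}; δ(3,a) = {0, 1, 3}.
Union: {0, 1, 2, 3}.
After a: {0, 1, 2, 3}.
δ(0,a) = {1}; δ(1,a) = {1, 2}; δ(2,a) = {3}; δ(3,a) = {0, 1, 3}.
Union: {0, 1, 2, 3}.
After a: {0, 1, 2, 3}.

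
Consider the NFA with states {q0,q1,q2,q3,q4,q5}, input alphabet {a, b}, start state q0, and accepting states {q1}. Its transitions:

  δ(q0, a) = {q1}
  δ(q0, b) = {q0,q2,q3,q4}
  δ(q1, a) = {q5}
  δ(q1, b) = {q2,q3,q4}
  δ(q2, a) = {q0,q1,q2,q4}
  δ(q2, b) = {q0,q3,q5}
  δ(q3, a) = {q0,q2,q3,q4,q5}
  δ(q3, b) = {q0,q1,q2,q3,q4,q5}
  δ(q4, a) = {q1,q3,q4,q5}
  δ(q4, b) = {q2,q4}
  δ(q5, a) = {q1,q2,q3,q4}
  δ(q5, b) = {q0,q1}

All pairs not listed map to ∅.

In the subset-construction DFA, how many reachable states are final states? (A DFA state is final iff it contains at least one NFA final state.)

7

Start state of the DFA: {q0}.
{q0} --a--> {q1}  [new]
{q0} --b--> {q0,q2,q3,q4}  [new]
{q1} --a--> {q5}  [new]
{q1} --b--> {q2,q3,q4}  [new]
{q0,q2,q3,q4} --a--> {q0,q1,q2,q3,q4,q5}  [new]
{q0,q2,q3,q4} --b--> {q0,q1,q2,q3,q4,q5}  [seen]
{q5} --a--> {q1,q2,q3,q4}  [new]
{q5} --b--> {q0,q1}  [new]
{q2,q3,q4} --a--> {q0,q1,q2,q3,q4,q5}  [seen]
{q2,q3,q4} --b--> {q0,q1,q2,q3,q4,q5}  [seen]
{q0,q1,q2,q3,q4,q5} --a--> {q0,q1,q2,q3,q4,q5}  [seen]
{q0,q1,q2,q3,q4,q5} --b--> {q0,q1,q2,q3,q4,q5}  [seen]
{q1,q2,q3,q4} --a--> {q0,q1,q2,q3,q4,q5}  [seen]
{q1,q2,q3,q4} --b--> {q0,q1,q2,q3,q4,q5}  [seen]
{q0,q1} --a--> {q1,q5}  [new]
{q0,q1} --b--> {q0,q2,q3,q4}  [seen]
{q1,q5} --a--> {q1,q2,q3,q4,q5}  [new]
{q1,q5} --b--> {q0,q1,q2,q3,q4}  [new]
{q1,q2,q3,q4,q5} --a--> {q0,q1,q2,q3,q4,q5}  [seen]
{q1,q2,q3,q4,q5} --b--> {q0,q1,q2,q3,q4,q5}  [seen]
{q0,q1,q2,q3,q4} --a--> {q0,q1,q2,q3,q4,q5}  [seen]
{q0,q1,q2,q3,q4} --b--> {q0,q1,q2,q3,q4,q5}  [seen]
Reachable DFA states: {q0}, {q1}, {q0,q2,q3,q4}, {q5}, {q2,q3,q4}, {q0,q1,q2,q3,q4,q5}, {q1,q2,q3,q4}, {q0,q1}, {q1,q5}, {q1,q2,q3,q4,q5}, {q0,q1,q2,q3,q4}.
Accepting DFA states (contain an NFA accepting state): {q1}, {q0,q1,q2,q3,q4,q5}, {q1,q2,q3,q4}, {q0,q1}, {q1,q5}, {q1,q2,q3,q4,q5}, {q0,q1,q2,q3,q4}.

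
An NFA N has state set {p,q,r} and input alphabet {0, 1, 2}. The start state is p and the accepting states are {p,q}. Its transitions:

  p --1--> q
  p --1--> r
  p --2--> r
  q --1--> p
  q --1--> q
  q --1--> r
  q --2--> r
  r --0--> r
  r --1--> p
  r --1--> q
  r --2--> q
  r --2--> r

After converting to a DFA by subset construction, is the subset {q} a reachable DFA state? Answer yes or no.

no

Start state of the DFA: {p}.
{p} --0--> ∅  [new]
{p} --1--> {q,r}  [new]
{p} --2--> {r}  [new]
∅ --0--> ∅  [seen]
∅ --1--> ∅  [seen]
∅ --2--> ∅  [seen]
{q,r} --0--> {r}  [seen]
{q,r} --1--> {p,q,r}  [new]
{q,r} --2--> {q,r}  [seen]
{r} --0--> {r}  [seen]
{r} --1--> {p,q}  [new]
{r} --2--> {q,r}  [seen]
{p,q,r} --0--> {r}  [seen]
{p,q,r} --1--> {p,q,r}  [seen]
{p,q,r} --2--> {q,r}  [seen]
{p,q} --0--> ∅  [seen]
{p,q} --1--> {p,q,r}  [seen]
{p,q} --2--> {r}  [seen]
Reachable DFA states: {p}, ∅, {q,r}, {r}, {p,q,r}, {p,q}.
{q} is not among them.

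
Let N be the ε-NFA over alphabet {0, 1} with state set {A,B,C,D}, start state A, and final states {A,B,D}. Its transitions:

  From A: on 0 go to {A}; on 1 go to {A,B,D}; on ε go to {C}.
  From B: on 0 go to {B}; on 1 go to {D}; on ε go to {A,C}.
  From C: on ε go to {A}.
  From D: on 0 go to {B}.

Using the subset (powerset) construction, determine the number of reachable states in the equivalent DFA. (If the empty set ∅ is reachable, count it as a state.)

Start state of the DFA: {A,C} (ε-closure of the NFA start).
{A,C} --0--> {A,C}  [seen]
{A,C} --1--> {A,B,C,D}  [new]
{A,B,C,D} --0--> {A,B,C}  [new]
{A,B,C,D} --1--> {A,B,C,D}  [seen]
{A,B,C} --0--> {A,B,C}  [seen]
{A,B,C} --1--> {A,B,C,D}  [seen]
Reachable DFA states: {A,C}, {A,B,C,D}, {A,B,C}.

3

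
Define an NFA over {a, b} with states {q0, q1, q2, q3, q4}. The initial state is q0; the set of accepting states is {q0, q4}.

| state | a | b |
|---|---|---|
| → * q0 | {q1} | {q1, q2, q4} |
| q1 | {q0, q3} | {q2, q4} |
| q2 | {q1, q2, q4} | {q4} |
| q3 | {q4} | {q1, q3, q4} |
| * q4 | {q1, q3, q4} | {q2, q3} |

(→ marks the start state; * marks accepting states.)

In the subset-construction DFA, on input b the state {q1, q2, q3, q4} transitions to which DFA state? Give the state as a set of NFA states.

δ(q1,b) = {q2, q4}; δ(q2,b) = {q4}; δ(q3,b) = {q1, q3, q4}; δ(q4,b) = {q2, q3}.
Union: {q1, q2, q3, q4}.

{q1, q2, q3, q4}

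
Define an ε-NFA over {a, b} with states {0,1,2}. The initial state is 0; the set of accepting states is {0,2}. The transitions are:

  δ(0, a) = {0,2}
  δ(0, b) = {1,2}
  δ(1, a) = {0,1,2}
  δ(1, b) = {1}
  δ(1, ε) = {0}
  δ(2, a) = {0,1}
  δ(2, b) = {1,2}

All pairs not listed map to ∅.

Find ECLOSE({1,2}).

{0,1,2}

Begin with {1,2}.
1 →ε {0}; add 0.
ε-closure = {0,1,2}.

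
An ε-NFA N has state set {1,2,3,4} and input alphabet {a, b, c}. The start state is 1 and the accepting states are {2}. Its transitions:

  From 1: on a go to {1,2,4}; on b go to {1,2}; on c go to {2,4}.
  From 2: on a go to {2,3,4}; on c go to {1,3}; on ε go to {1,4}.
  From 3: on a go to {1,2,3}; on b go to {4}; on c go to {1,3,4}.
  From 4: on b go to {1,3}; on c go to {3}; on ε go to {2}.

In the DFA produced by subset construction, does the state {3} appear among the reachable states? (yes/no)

Start state of the DFA: {1} (ε-closure of the NFA start).
{1} --a--> {1,2,4}  [new]
{1} --b--> {1,2,4}  [seen]
{1} --c--> {1,2,4}  [seen]
{1,2,4} --a--> {1,2,3,4}  [new]
{1,2,4} --b--> {1,2,3,4}  [seen]
{1,2,4} --c--> {1,2,3,4}  [seen]
{1,2,3,4} --a--> {1,2,3,4}  [seen]
{1,2,3,4} --b--> {1,2,3,4}  [seen]
{1,2,3,4} --c--> {1,2,3,4}  [seen]
Reachable DFA states: {1}, {1,2,4}, {1,2,3,4}.
{3} is not among them.

no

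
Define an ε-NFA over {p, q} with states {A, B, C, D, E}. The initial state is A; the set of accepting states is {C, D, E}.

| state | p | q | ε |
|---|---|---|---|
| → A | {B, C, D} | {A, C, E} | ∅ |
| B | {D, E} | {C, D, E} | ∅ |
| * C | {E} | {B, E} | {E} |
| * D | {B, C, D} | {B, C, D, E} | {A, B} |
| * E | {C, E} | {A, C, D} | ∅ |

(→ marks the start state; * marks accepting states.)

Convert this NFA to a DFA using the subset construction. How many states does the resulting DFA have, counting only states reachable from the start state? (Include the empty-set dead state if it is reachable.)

3

Start state of the DFA: {A} (ε-closure of the NFA start).
{A} --p--> {A, B, C, D, E}  [new]
{A} --q--> {A, C, E}  [new]
{A, B, C, D, E} --p--> {A, B, C, D, E}  [seen]
{A, B, C, D, E} --q--> {A, B, C, D, E}  [seen]
{A, C, E} --p--> {A, B, C, D, E}  [seen]
{A, C, E} --q--> {A, B, C, D, E}  [seen]
Reachable DFA states: {A}, {A, B, C, D, E}, {A, C, E}.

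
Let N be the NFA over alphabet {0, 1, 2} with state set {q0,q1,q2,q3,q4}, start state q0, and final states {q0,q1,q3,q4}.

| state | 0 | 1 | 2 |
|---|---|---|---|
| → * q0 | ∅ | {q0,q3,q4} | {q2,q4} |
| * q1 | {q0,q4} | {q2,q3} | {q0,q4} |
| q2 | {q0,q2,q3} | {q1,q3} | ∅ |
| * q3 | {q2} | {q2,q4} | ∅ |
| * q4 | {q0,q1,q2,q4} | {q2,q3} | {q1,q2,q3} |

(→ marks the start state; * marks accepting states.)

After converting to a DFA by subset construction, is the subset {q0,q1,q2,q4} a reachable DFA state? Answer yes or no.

yes

Start state of the DFA: {q0}.
{q0} --0--> ∅  [new]
{q0} --1--> {q0,q3,q4}  [new]
{q0} --2--> {q2,q4}  [new]
∅ --0--> ∅  [seen]
∅ --1--> ∅  [seen]
∅ --2--> ∅  [seen]
{q0,q3,q4} --0--> {q0,q1,q2,q4}  [new]
{q0,q3,q4} --1--> {q0,q2,q3,q4}  [new]
{q0,q3,q4} --2--> {q1,q2,q3,q4}  [new]
{q2,q4} --0--> {q0,q1,q2,q3,q4}  [new]
{q2,q4} --1--> {q1,q2,q3}  [new]
{q2,q4} --2--> {q1,q2,q3}  [seen]
{q0,q1,q2,q4} --0--> {q0,q1,q2,q3,q4}  [seen]
{q0,q1,q2,q4} --1--> {q0,q1,q2,q3,q4}  [seen]
{q0,q1,q2,q4} --2--> {q0,q1,q2,q3,q4}  [seen]
{q0,q2,q3,q4} --0--> {q0,q1,q2,q3,q4}  [seen]
{q0,q2,q3,q4} --1--> {q0,q1,q2,q3,q4}  [seen]
{q0,q2,q3,q4} --2--> {q1,q2,q3,q4}  [seen]
{q1,q2,q3,q4} --0--> {q0,q1,q2,q3,q4}  [seen]
{q1,q2,q3,q4} --1--> {q1,q2,q3,q4}  [seen]
{q1,q2,q3,q4} --2--> {q0,q1,q2,q3,q4}  [seen]
{q0,q1,q2,q3,q4} --0--> {q0,q1,q2,q3,q4}  [seen]
{q0,q1,q2,q3,q4} --1--> {q0,q1,q2,q3,q4}  [seen]
{q0,q1,q2,q3,q4} --2--> {q0,q1,q2,q3,q4}  [seen]
{q1,q2,q3} --0--> {q0,q2,q3,q4}  [seen]
{q1,q2,q3} --1--> {q1,q2,q3,q4}  [seen]
{q1,q2,q3} --2--> {q0,q4}  [new]
{q0,q4} --0--> {q0,q1,q2,q4}  [seen]
{q0,q4} --1--> {q0,q2,q3,q4}  [seen]
{q0,q4} --2--> {q1,q2,q3,q4}  [seen]
Reachable DFA states: {q0}, ∅, {q0,q3,q4}, {q2,q4}, {q0,q1,q2,q4}, {q0,q2,q3,q4}, {q1,q2,q3,q4}, {q0,q1,q2,q3,q4}, {q1,q2,q3}, {q0,q4}.
{q0,q1,q2,q4} is among them.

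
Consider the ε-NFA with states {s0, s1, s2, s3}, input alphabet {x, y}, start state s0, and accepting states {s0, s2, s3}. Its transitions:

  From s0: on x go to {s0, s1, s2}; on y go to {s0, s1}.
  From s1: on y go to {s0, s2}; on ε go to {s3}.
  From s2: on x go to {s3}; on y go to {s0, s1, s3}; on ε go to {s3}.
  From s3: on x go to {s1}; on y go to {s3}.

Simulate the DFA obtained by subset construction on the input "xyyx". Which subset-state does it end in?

Start: {s0}.
δ(s0,x) = {s0, s1, s2}.
Union: {s0, s1, s2}.
ε-closure gives {s0, s1, s2, s3}.
After x: {s0, s1, s2, s3}.
δ(s0,y) = {s0, s1}; δ(s1,y) = {s0, s2}; δ(s2,y) = {s0, s1, s3}; δ(s3,y) = {s3}.
Union: {s0, s1, s2, s3}.
After y: {s0, s1, s2, s3}.
δ(s0,y) = {s0, s1}; δ(s1,y) = {s0, s2}; δ(s2,y) = {s0, s1, s3}; δ(s3,y) = {s3}.
Union: {s0, s1, s2, s3}.
After y: {s0, s1, s2, s3}.
δ(s0,x) = {s0, s1, s2}; δ(s1,x) = ∅; δ(s2,x) = {s3}; δ(s3,x) = {s1}.
Union: {s0, s1, s2, s3}.
After x: {s0, s1, s2, s3}.

{s0, s1, s2, s3}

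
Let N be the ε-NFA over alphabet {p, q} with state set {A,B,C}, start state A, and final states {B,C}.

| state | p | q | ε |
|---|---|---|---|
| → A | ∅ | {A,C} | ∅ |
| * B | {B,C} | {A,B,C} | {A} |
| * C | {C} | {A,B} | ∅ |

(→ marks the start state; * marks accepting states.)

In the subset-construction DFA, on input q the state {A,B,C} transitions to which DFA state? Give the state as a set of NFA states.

δ(A,q) = {A,C}; δ(B,q) = {A,B,C}; δ(C,q) = {A,B}.
Union: {A,B,C}.

{A,B,C}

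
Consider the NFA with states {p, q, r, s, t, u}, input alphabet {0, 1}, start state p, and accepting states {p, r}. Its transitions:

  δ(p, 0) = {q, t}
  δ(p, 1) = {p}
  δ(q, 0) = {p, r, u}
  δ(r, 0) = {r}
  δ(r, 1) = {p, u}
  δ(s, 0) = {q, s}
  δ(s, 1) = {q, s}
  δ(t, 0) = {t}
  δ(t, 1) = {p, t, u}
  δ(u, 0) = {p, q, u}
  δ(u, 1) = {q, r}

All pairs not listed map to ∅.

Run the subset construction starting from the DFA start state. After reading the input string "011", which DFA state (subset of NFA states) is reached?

{p, q, r, t, u}

Start: {p}.
δ(p,0) = {q, t}.
Union: {q, t}.
After 0: {q, t}.
δ(q,1) = ∅; δ(t,1) = {p, t, u}.
Union: {p, t, u}.
After 1: {p, t, u}.
δ(p,1) = {p}; δ(t,1) = {p, t, u}; δ(u,1) = {q, r}.
Union: {p, q, r, t, u}.
After 1: {p, q, r, t, u}.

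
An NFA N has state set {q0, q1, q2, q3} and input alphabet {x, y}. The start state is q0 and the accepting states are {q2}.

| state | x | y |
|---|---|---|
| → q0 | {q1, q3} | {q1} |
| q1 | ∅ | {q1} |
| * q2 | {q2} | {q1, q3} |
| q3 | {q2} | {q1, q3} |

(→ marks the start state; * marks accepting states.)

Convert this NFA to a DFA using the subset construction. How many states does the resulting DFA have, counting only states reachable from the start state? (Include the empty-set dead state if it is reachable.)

5

Start state of the DFA: {q0}.
{q0} --x--> {q1, q3}  [new]
{q0} --y--> {q1}  [new]
{q1, q3} --x--> {q2}  [new]
{q1, q3} --y--> {q1, q3}  [seen]
{q1} --x--> ∅  [new]
{q1} --y--> {q1}  [seen]
{q2} --x--> {q2}  [seen]
{q2} --y--> {q1, q3}  [seen]
∅ --x--> ∅  [seen]
∅ --y--> ∅  [seen]
Reachable DFA states: {q0}, {q1, q3}, {q1}, {q2}, ∅.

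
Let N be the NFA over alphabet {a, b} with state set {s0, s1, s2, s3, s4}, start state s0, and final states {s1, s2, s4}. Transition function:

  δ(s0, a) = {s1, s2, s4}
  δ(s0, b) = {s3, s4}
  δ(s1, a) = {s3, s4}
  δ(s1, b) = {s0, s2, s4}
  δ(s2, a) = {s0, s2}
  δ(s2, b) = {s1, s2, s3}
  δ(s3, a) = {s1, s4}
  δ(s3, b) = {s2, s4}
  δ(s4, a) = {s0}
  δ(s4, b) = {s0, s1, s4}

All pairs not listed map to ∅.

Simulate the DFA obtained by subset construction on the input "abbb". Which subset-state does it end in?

{s0, s1, s2, s3, s4}

Start: {s0}.
δ(s0,a) = {s1, s2, s4}.
Union: {s1, s2, s4}.
After a: {s1, s2, s4}.
δ(s1,b) = {s0, s2, s4}; δ(s2,b) = {s1, s2, s3}; δ(s4,b) = {s0, s1, s4}.
Union: {s0, s1, s2, s3, s4}.
After b: {s0, s1, s2, s3, s4}.
δ(s0,b) = {s3, s4}; δ(s1,b) = {s0, s2, s4}; δ(s2,b) = {s1, s2, s3}; δ(s3,b) = {s2, s4}; δ(s4,b) = {s0, s1, s4}.
Union: {s0, s1, s2, s3, s4}.
After b: {s0, s1, s2, s3, s4}.
δ(s0,b) = {s3, s4}; δ(s1,b) = {s0, s2, s4}; δ(s2,b) = {s1, s2, s3}; δ(s3,b) = {s2, s4}; δ(s4,b) = {s0, s1, s4}.
Union: {s0, s1, s2, s3, s4}.
After b: {s0, s1, s2, s3, s4}.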